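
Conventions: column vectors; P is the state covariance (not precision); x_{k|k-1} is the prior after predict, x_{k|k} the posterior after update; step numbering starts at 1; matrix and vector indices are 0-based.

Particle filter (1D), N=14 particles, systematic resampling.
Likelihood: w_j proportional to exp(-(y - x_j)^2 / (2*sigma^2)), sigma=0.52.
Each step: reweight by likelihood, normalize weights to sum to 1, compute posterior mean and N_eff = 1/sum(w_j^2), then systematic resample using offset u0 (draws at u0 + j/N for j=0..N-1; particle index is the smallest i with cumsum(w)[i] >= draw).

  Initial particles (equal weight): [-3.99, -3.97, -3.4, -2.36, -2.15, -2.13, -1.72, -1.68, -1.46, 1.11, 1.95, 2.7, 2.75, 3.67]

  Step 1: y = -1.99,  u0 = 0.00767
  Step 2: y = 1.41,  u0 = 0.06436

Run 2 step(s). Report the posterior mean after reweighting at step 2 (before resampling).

step 1: w=[0.0001, 0.0001, 0.0050, 0.1544, 0.1897, 0.1918, 0.1738, 0.1665, 0.1183, 0.0000, 0.0000, 0.0000, 0.0000, 0.0000]  mean=-1.9507  Neff=5.9302  idx=[3, 3, 3, 4, 4, 5, 5, 5, 6, 6, 7, 7, 7, 8]
step 2: w=[0.0000, 0.0000, 0.0000, 0.0002, 0.0002, 0.0003, 0.0003, 0.0003, 0.0405, 0.0405, 0.0642, 0.0642, 0.0642, 0.7252]  mean=-1.5243  Neff=1.8466  idx=[9, 10, 11, 13, 13, 13, 13, 13, 13, 13, 13, 13, 13, 13]

post_mean = -1.5243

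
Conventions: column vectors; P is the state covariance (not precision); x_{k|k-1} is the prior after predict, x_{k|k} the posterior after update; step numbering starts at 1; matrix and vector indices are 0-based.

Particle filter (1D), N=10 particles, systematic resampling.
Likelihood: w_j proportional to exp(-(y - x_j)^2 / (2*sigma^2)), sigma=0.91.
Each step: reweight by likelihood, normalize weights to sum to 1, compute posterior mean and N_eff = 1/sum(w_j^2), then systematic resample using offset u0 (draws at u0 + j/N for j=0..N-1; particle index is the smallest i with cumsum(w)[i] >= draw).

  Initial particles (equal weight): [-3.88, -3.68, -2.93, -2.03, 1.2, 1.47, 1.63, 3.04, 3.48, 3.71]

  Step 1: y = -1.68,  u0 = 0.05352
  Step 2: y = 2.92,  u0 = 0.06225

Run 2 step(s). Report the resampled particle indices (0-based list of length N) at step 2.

step 1: w=[0.0366, 0.0607, 0.2645, 0.6310, 0.0045, 0.0017, 0.0009, 0.0000, 0.0000, 0.0000]  mean=-2.4119  Neff=2.1131  idx=[1, 2, 2, 2, 3, 3, 3, 3, 3, 3]
step 2: w=[0.0000, 0.0005, 0.0005, 0.0005, 0.1664, 0.1664, 0.1664, 0.1664, 0.1664, 0.1664]  mean=-2.0313  Neff=6.0170  idx=[4, 4, 5, 6, 6, 7, 7, 8, 9, 9]

resampled_idx = [4, 4, 5, 6, 6, 7, 7, 8, 9, 9]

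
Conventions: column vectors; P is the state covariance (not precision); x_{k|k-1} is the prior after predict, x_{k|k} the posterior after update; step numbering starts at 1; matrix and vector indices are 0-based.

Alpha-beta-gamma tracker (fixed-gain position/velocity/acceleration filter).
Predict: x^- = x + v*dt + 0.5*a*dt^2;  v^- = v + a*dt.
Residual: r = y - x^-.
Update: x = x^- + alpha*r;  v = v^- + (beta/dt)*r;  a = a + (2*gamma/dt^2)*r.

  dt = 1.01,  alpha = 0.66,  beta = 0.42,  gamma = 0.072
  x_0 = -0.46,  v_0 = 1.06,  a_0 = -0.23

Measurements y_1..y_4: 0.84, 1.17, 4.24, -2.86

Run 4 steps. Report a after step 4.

step 1: x_pred=0.4933  r=0.3467  x^+=0.7221  v^+=0.9719  a^+=-0.1811
step 2: x_pred=1.6114  r=-0.4414  x^+=1.3201  v^+=0.6055  a^+=-0.2434
step 3: x_pred=1.8075  r=2.4325  x^+=3.4129  v^+=1.3712  a^+=0.1000
step 4: x_pred=4.8489  r=-7.7089  x^+=-0.2390  v^+=-1.7334  a^+=-0.9882

a_post = -0.9882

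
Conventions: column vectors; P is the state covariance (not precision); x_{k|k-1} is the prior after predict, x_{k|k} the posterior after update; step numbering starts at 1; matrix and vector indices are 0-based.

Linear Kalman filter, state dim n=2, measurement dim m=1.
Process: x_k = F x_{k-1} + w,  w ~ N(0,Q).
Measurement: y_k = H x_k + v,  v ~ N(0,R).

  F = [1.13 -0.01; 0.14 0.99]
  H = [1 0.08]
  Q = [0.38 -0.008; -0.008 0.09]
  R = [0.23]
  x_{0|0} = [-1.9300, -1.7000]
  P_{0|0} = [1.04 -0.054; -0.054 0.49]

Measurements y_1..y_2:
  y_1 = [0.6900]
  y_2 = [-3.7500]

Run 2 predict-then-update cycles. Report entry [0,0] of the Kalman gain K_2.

step 1: x^-=[-2.1639, -1.9532]  P^-=[1.7092 0.0913; 0.0913 0.5757]  S=[1.9575]  K=[0.8769; 0.0702]  nu=[3.0102]  x^+=[0.4757, -1.7419]  P^+=[0.2040 -0.0291; -0.0291 0.5660]
step 2: x^-=[0.5549, -1.6579]  P^-=[0.6412 -0.0139; -0.0139 0.6407]  S=[0.8731]  K=[0.7331; 0.0428]  nu=[-4.1723]  x^+=[-2.5040, -1.8365]  P^+=[0.1719 -0.0413; -0.0413 0.6391]

K[0,0] = 0.7331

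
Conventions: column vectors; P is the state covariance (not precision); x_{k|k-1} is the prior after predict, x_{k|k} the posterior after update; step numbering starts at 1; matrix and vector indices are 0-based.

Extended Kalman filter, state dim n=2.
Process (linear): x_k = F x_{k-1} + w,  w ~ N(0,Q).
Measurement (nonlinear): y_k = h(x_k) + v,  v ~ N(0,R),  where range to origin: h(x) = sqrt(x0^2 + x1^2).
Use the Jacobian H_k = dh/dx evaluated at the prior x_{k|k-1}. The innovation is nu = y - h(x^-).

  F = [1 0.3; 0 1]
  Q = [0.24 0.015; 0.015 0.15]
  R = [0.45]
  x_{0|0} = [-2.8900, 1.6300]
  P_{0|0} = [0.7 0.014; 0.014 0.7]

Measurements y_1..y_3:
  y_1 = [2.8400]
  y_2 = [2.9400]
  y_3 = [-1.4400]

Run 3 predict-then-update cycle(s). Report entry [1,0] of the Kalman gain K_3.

step 1: x^-=[-2.4010, 1.6300]  P^-=[1.0114 0.2390; 0.2390 0.8500]  H_jac=[-0.8274 0.5617]  S=[1.1884]  K=[-0.5912; 0.2354]  nu=[-0.0620]  x^+=[-2.3643, 1.6154]  P^+=[0.5961 0.4044; 0.4044 0.7842]
step 2: x^-=[-1.8797, 1.6154]  P^-=[1.1492 0.6546; 0.6546 0.9342]  H_jac=[-0.7584 0.6518]  S=[0.8607]  K=[-0.5170; 0.1306]  nu=[0.4615]  x^+=[-2.1183, 1.6757]  P^+=[0.9192 0.7127; 0.7127 0.9195]
step 3: x^-=[-1.6156, 1.6757]  P^-=[1.6696 1.0036; 1.0036 1.0695]  H_jac=[-0.6941 0.7199]  S=[0.8057]  K=[-0.5416; 0.0911]  nu=[-3.7677]  x^+=[0.4251, 1.3326]  P^+=[1.4332 1.0433; 1.0433 1.0628]

K[1,0] = 0.0911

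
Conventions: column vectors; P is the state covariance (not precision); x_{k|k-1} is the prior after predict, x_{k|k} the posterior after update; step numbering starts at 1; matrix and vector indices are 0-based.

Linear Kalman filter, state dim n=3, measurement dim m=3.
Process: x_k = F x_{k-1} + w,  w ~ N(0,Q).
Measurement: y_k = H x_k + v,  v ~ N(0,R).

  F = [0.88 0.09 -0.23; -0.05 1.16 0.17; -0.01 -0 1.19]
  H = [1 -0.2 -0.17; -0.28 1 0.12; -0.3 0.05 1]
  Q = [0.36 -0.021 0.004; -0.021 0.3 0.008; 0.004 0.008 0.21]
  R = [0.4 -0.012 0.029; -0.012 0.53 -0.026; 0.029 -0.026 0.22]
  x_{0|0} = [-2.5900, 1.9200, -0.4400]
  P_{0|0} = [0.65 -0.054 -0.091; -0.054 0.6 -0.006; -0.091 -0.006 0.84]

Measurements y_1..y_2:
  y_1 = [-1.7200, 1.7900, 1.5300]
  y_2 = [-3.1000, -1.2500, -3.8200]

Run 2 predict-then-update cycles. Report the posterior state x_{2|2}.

step 1: x^-=[-2.0052, 2.2819, -0.4977]  P^-=[0.9412 -0.0878 -0.3277; -0.0878 1.1387 0.1762; -0.3277 0.1762 1.4018]  S=[1.5858 -0.7137 -0.8939; -0.7137 1.8762 0.5866; -0.8939 0.5866 1.9262]  K=[0.6404 0.0466 -0.0360; 0.0591 0.6666 -0.0409; 0.0879 0.0091 0.8214]  nu=[0.6570, -0.9936, 1.3120]  x^+=[-1.6781, 1.6048, 0.6287]  P^+=[0.2876 0.0875 0.0913; 0.0875 0.3802 -0.0174; 0.0913 -0.0174 0.2113]
step 2: x^-=[-1.4769, 2.0523, 0.7649]  P^-=[0.5746 0.1058 0.0376; 0.1058 0.7999 0.0203; 0.0376 0.0203 0.5071]  S=[0.9675 -0.2291 -0.1907; -0.2291 1.3253 0.0985; -0.1907 0.0985 0.7571]  K=[0.5736 0.0636 -0.0349; 0.0781 0.5980 -0.0204; 0.0827 0.0175 0.6748]  nu=[-1.0826, -3.8076, -5.1306]  x^+=[-2.1611, -0.2047, -2.8530]  P^+=[0.2595 0.0907 0.0806; 0.0907 0.3429 -0.0077; 0.0806 -0.0077 0.1750]

x_post = [-2.1611, -0.2047, -2.8530]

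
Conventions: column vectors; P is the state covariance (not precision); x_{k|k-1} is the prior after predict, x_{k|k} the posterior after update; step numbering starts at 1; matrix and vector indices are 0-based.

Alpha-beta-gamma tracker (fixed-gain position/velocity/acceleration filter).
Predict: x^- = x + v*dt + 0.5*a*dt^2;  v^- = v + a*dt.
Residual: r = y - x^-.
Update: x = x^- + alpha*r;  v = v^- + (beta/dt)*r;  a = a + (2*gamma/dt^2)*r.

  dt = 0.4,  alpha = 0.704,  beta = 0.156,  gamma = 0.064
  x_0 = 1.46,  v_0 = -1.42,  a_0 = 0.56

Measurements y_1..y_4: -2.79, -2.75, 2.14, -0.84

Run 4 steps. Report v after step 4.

step 1: x_pred=0.9368  r=-3.7268  x^+=-1.6869  v^+=-2.6495  a^+=-2.4214
step 2: x_pred=-2.9404  r=0.1904  x^+=-2.8063  v^+=-3.5438  a^+=-2.2691
step 3: x_pred=-4.4054  r=6.5454  x^+=0.2026  v^+=-1.8987  a^+=2.9672
step 4: x_pred=-0.3196  r=-0.5204  x^+=-0.6859  v^+=-0.9148  a^+=2.5508

v_post = -0.9148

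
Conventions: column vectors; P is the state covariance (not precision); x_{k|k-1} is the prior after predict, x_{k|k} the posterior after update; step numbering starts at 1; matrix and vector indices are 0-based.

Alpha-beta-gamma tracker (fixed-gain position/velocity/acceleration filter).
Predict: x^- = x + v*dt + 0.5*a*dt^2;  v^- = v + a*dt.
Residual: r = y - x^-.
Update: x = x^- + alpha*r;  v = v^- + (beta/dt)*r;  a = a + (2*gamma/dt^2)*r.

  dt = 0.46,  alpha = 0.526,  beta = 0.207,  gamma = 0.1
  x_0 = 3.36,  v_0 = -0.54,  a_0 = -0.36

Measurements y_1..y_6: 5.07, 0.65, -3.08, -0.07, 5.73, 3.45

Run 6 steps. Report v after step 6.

v_post = 1.5794

step 1: x_pred=3.0735  r=1.9965  x^+=4.1237  v^+=0.1928  a^+=1.5270
step 2: x_pred=4.3739  r=-3.7239  x^+=2.4151  v^+=-0.7805  a^+=-1.9927
step 3: x_pred=1.8453  r=-4.9253  x^+=-0.7454  v^+=-3.9135  a^+=-6.6480
step 4: x_pred=-3.2490  r=3.1790  x^+=-1.5768  v^+=-5.5411  a^+=-3.6433
step 5: x_pred=-4.5112  r=10.2412  x^+=0.8757  v^+=-2.6084  a^+=6.0365
step 6: x_pred=0.3145  r=3.1355  x^+=1.9638  v^+=1.5794  a^+=9.0002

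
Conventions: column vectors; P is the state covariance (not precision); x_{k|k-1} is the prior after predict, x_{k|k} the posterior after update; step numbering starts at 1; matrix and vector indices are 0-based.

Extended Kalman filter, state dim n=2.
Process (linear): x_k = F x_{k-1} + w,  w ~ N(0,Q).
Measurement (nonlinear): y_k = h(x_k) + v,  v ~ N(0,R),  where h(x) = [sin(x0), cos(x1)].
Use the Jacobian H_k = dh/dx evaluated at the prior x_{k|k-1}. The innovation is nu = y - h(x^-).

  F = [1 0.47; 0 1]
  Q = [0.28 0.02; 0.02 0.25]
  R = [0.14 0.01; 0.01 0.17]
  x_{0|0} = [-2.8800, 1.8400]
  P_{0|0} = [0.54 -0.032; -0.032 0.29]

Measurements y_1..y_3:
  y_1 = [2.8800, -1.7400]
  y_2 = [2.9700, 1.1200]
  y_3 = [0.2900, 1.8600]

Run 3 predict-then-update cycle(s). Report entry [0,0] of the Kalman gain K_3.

K[0,0] = -1.1181

step 1: x^-=[-2.0152, 1.8400]  P^-=[0.8540 0.1243; 0.1243 0.5400]  H_jac=[-0.4299 0.0000; 0.0000 -0.9640]  S=[0.2978 0.0615; 0.0615 0.6718]  K=[-1.2189 -0.0668; -0.0198 -0.7730]  nu=[3.7829, -1.4740]  x^+=[-6.5277, 2.9047]  P^+=[0.3985 0.0244; 0.0244 0.1365]
step 2: x^-=[-5.1625, 2.9047]  P^-=[0.7316 0.1086; 0.1086 0.3865]  H_jac=[0.4350 0.0000; 0.0000 -0.2346]  S=[0.2785 -0.0011; -0.0011 0.1913]  K=[1.1425 -0.1267; 0.1678 -0.4732]  nu=[2.0696, 2.0921]  x^+=[-3.0631, 2.2621]  P^+=[0.3647 0.0431; 0.0431 0.3357]
step 3: x^-=[-2.0000, 2.2621]  P^-=[0.7594 0.2209; 0.2209 0.5857]  H_jac=[-0.4161 0.0000; 0.0000 -0.7704]  S=[0.2715 0.0808; 0.0808 0.5176]  K=[-1.1181 -0.1542; -0.0829 -0.8588]  nu=[1.1993, 2.4975]  x^+=[-3.7260, 0.0178]  P^+=[0.3799 0.0485; 0.0485 0.1906]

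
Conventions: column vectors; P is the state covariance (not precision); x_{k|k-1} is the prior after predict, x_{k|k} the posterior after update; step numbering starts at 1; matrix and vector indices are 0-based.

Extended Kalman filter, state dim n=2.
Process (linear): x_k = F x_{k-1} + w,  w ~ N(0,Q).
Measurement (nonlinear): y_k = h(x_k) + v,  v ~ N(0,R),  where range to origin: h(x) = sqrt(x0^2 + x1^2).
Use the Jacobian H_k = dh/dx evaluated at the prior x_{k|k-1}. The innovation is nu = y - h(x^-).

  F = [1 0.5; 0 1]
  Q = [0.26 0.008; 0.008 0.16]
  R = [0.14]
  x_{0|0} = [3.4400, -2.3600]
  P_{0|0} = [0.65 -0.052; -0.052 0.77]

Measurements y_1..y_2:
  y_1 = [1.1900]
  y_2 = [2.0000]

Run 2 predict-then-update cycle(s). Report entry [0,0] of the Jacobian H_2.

H_jac[0,0] = 0.3050

step 1: x^-=[2.2600, -2.3600]  P^-=[1.0505 0.3410; 0.3410 0.9300]  H_jac=[0.6916 -0.7222]  S=[0.7870]  K=[0.6103; -0.5538]  nu=[-2.0776]  x^+=[0.9920, -1.2094]  P^+=[0.7574 0.6070; 0.6070 0.6886]
step 2: x^-=[0.3874, -1.2094]  P^-=[1.7965 0.9593; 0.9593 0.8486]  H_jac=[0.3050 -0.9523]  S=[0.5195]  K=[-0.7038; -0.9925]  nu=[0.7301]  x^+=[-0.1265, -1.9340]  P^+=[1.5392 0.5965; 0.5965 0.3369]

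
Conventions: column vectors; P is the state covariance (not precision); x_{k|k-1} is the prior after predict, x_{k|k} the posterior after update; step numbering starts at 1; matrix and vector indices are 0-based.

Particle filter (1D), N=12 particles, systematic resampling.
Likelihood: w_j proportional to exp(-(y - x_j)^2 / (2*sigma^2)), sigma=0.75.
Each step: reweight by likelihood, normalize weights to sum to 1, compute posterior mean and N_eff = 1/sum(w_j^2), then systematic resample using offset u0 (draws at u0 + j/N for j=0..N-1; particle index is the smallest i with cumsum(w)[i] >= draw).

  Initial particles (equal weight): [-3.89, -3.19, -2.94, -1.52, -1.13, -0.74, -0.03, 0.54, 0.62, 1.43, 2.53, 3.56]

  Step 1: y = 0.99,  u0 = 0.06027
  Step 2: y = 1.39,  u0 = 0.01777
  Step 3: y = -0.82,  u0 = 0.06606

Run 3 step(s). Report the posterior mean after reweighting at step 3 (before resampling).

post_mean = 0.3976

step 1: w=[0.0000, 0.0000, 0.0000, 0.0012, 0.0058, 0.0220, 0.1249, 0.2630, 0.2788, 0.2651, 0.0383, 0.0009]  mean=0.7656  Neff=4.2589  idx=[6, 6, 7, 7, 7, 8, 8, 8, 9, 9, 9, 10]
step 2: w=[0.0238, 0.0238, 0.0752, 0.0752, 0.0752, 0.0844, 0.0844, 0.0844, 0.1428, 0.1428, 0.1428, 0.0450]  mean=1.0040  Neff=9.7381  idx=[0, 2, 3, 4, 5, 6, 7, 8, 9, 9, 10, 10]
step 3: w=[0.3409, 0.1147, 0.1147, 0.1147, 0.0940, 0.0940, 0.0940, 0.0066, 0.0066, 0.0066, 0.0066, 0.0066]  mean=0.3976  Neff=5.4817  idx=[0, 0, 0, 0, 1, 2, 2, 3, 4, 5, 6, 9]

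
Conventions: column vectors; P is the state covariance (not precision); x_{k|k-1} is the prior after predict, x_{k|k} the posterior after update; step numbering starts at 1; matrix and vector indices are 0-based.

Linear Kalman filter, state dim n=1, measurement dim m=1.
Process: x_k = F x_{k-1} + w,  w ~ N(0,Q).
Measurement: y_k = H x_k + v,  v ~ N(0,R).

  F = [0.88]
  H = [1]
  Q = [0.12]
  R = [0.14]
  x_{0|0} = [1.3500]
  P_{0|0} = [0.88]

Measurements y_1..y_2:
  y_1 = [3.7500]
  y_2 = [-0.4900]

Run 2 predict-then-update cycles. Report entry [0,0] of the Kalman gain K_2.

step 1: x^-=[1.1880]  P^-=[0.8015]  S=[0.9415]  K=[0.8513]  nu=[2.5620]  x^+=[3.3690]  P^+=[0.1192]
step 2: x^-=[2.9647]  P^-=[0.2123]  S=[0.3523]  K=[0.6026]  nu=[-3.4547]  x^+=[0.8829]  P^+=[0.0844]

K[0,0] = 0.6026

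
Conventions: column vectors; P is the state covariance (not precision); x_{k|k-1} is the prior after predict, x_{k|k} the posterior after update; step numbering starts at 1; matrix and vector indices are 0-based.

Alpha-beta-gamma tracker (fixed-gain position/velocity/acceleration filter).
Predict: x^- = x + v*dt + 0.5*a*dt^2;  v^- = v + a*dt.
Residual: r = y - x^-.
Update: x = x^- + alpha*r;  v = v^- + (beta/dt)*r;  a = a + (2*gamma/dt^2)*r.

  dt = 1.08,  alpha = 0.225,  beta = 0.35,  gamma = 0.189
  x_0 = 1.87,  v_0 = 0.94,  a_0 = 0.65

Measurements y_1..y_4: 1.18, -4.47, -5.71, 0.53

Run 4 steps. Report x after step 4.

step 1: x_pred=3.2643  r=-2.0843  x^+=2.7953  v^+=0.9665  a^+=-0.0255
step 2: x_pred=3.8243  r=-8.2943  x^+=1.9581  v^+=-1.7489  a^+=-2.7134
step 3: x_pred=-1.5132  r=-4.1968  x^+=-2.4575  v^+=-6.0395  a^+=-4.0735
step 4: x_pred=-11.3558  r=11.8858  x^+=-8.6815  v^+=-6.5870  a^+=-0.2216

x_post = -8.6815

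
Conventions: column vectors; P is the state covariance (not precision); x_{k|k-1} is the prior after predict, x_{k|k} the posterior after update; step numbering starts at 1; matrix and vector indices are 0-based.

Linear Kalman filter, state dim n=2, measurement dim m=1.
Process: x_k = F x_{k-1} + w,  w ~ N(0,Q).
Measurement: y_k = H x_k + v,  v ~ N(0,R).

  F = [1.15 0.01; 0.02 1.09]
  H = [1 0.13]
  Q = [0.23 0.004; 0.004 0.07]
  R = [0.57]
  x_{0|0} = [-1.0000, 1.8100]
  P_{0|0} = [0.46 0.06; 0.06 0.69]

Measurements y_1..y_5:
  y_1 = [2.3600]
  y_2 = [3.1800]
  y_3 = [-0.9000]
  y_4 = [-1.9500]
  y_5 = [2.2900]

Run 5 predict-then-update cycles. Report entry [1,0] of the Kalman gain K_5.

K[1,0] = 0.0582

step 1: x^-=[-1.1319, 1.9529]  P^-=[0.8398 0.0973; 0.0973 0.8926]  S=[1.4502]  K=[0.5878; 0.1471]  nu=[3.2380]  x^+=[0.7715, 2.4293]  P^+=[0.3387 -0.0281; -0.0281 0.8612]
step 2: x^-=[0.9115, 2.6634]  P^-=[0.6774 -0.0140; -0.0140 1.0921]  S=[1.2622]  K=[0.5352; 0.1014]  nu=[1.9223]  x^+=[1.9403, 2.8582]  P^+=[0.3158 -0.0825; -0.0825 1.0791]
step 3: x^-=[2.2600, 3.1542]  P^-=[0.6459 -0.0804; -0.0804 1.3486]  S=[1.2177]  K=[0.5218; 0.0779]  nu=[-3.5700]  x^+=[0.3972, 2.8760]  P^+=[0.3143 -0.1299; -0.1299 1.3413]
step 4: x^-=[0.4855, 3.1428]  P^-=[0.6428 -0.1371; -0.1371 1.6580]  S=[1.2052]  K=[0.5186; 0.0651]  nu=[-2.8441]  x^+=[-0.9894, 2.9576]  P^+=[0.3187 -0.1778; -0.1778 1.6529]
step 5: x^-=[-1.1082, 3.2040]  P^-=[0.6476 -0.1935; -0.1935 2.0262]  S=[1.2015]  K=[0.5180; 0.0582]  nu=[2.9817]  x^+=[0.4364, 3.3775]  P^+=[0.3251 -0.2297; -0.2297 2.0221]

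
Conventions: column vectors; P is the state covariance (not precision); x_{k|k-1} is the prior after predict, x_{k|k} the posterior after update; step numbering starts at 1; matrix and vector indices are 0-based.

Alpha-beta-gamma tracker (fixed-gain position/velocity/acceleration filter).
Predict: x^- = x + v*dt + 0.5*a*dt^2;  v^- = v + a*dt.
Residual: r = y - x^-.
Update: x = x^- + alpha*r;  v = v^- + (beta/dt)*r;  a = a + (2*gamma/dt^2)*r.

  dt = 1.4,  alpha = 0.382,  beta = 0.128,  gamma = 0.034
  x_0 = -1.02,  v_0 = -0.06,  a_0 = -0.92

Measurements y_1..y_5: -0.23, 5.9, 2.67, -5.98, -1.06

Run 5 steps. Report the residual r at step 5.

step 1: x_pred=-2.0056  r=1.7756  x^+=-1.3273  v^+=-1.1857  a^+=-0.8584
step 2: x_pred=-3.8285  r=9.7285  x^+=-0.1122  v^+=-1.4980  a^+=-0.5209
step 3: x_pred=-2.7198  r=5.3898  x^+=-0.6609  v^+=-1.7344  a^+=-0.3339
step 4: x_pred=-3.4163  r=-2.5637  x^+=-4.3956  v^+=-2.4362  a^+=-0.4228
step 5: x_pred=-8.2207  r=7.1607  x^+=-5.4853  v^+=-2.3735  a^+=-0.1744

resid = 7.1607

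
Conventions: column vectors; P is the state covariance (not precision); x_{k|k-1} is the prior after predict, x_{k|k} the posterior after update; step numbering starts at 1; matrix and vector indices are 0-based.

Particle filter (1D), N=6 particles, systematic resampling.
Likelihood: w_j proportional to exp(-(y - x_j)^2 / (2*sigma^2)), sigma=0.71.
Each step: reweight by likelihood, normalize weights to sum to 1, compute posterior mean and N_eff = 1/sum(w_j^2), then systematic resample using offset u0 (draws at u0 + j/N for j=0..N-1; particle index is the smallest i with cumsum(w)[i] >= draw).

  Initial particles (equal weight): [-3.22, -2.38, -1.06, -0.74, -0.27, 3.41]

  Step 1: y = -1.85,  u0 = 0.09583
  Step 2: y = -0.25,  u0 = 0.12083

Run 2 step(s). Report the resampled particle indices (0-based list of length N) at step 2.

step 1: w=[0.0850, 0.4137, 0.2943, 0.1610, 0.0460, 0.0000]  mean=-1.7018  Neff=3.4124  idx=[1, 1, 1, 2, 2, 3]
step 2: w=[0.0060, 0.0060, 0.0060, 0.2797, 0.2797, 0.4226]  mean=-0.9483  Neff=2.9829  idx=[3, 3, 4, 5, 5, 5]

resampled_idx = [3, 3, 4, 5, 5, 5]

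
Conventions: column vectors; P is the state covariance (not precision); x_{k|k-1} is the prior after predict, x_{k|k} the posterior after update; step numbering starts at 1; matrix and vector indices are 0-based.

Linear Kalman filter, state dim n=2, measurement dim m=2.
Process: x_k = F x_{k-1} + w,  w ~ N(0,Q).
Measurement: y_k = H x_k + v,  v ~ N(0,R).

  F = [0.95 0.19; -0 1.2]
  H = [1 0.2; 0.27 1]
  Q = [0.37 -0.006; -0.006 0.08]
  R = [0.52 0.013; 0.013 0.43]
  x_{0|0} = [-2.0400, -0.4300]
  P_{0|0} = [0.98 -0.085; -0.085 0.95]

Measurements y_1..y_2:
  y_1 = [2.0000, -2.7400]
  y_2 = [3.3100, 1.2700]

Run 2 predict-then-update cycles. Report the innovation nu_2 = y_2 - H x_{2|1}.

innov = [3.3830, 3.7753]

step 1: x^-=[-2.0197, -0.5160]  P^-=[1.2581 0.1137; 0.1137 1.4480]  S=[1.8815 0.7621; 0.7621 2.0311]  K=[0.6961 -0.0380; -0.0950 0.7637]  nu=[4.1229, -1.6787]  x^+=[0.9142, -2.1895]  P^+=[0.3837 -0.1109; -0.1109 0.3571]
step 2: x^-=[0.4525, -2.6274]  P^-=[0.6891 -0.0510; -0.0510 0.5942]  S=[1.2125 0.2642; 0.2642 1.0469]  K=[0.5628 -0.0130; -0.0686 0.5717]  nu=[3.3830, 3.7753]  x^+=[2.3073, -0.7011]  P^+=[0.3088 -0.0816; -0.0816 0.2670]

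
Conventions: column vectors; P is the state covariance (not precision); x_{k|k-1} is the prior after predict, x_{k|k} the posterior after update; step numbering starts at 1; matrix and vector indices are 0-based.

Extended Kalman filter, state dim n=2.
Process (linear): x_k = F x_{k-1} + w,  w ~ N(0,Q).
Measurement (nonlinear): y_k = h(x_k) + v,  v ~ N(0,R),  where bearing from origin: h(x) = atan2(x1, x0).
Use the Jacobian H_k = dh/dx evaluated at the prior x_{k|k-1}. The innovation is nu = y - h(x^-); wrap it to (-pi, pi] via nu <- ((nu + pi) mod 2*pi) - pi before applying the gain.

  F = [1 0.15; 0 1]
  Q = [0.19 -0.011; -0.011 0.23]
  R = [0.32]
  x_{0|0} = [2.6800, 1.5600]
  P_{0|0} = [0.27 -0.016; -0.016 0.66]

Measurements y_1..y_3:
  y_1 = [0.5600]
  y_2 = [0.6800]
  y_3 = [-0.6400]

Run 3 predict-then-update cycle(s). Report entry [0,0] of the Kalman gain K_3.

K[0,0] = -0.0961

step 1: x^-=[2.9140, 1.5600]  P^-=[0.4701 0.0720; 0.0720 0.8900]  H_jac=[-0.1428 0.2667]  S=[0.3874]  K=[-0.1237; 0.5862]  nu=[0.0685]  x^+=[2.9055, 1.6001]  P^+=[0.4641 0.1001; 0.1001 0.7569]
step 2: x^-=[3.1456, 1.6001]  P^-=[0.7012 0.2026; 0.2026 0.9869]  H_jac=[-0.1285 0.2526]  S=[0.3814]  K=[-0.1020; 0.5853]  nu=[0.2094]  x^+=[3.1242, 1.7227]  P^+=[0.6972 0.2254; 0.2254 0.8562]
step 3: x^-=[3.3826, 1.7227]  P^-=[0.9741 0.3428; 0.3428 1.0862]  H_jac=[-0.1196 0.2347]  S=[0.3745]  K=[-0.0961; 0.5714]  nu=[-1.1110]  x^+=[3.4893, 1.0879]  P^+=[0.9706 0.3634; 0.3634 0.9640]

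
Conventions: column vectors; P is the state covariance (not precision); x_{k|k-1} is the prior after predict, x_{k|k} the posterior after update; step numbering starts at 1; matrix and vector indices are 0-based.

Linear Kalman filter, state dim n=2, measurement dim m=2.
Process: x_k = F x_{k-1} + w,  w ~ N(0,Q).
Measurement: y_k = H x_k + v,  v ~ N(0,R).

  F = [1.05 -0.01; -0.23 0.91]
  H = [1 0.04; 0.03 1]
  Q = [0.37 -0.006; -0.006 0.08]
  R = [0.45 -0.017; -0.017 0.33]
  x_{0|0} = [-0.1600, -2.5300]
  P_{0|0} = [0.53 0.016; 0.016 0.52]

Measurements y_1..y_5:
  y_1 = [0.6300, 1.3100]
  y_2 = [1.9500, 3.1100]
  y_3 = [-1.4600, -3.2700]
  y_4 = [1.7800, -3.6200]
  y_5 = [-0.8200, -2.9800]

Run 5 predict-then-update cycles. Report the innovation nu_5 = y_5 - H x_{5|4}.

step 1: x^-=[-0.1427, -2.2655]  P^-=[0.9540 -0.1234; -0.1234 0.5320]  S=[1.3950 -0.0907; -0.0907 0.8554]  K=[0.6778 -0.0390; -0.0333 0.6140]  nu=[0.8633, 3.5798]  x^+=[0.3030, -0.0962]  P^+=[0.3070 -0.0336; -0.0336 0.2042]
step 2: x^-=[0.3191, -0.1572]  P^-=[0.7092 -0.1142; -0.1142 0.2794]  S=[1.1505 -0.0989; -0.0989 0.6032]  K=[0.6078 -0.0544; -0.0509 0.4492]  nu=[1.6372, 3.2577]  x^+=[1.1369, 1.2227]  P^+=[0.2759 -0.0366; -0.0366 0.1502]
step 3: x^-=[1.1815, 0.8511]  P^-=[0.6750 -0.1090; -0.1090 0.2343]  S=[1.1166 -0.0965; -0.0965 0.5583]  K=[0.5957 -0.0560; -0.0543 0.4043]  nu=[-2.6756, -4.1566]  x^+=[-0.1796, -0.6843]  P^+=[0.2705 -0.0367; -0.0367 0.1355]
step 4: x^-=[-0.1818, -0.5814]  P^-=[0.6690 -0.1077; -0.1077 0.2219]  S=[1.1107 -0.0959; -0.0959 0.5460]  K=[0.5936 -0.0563; -0.0553 0.3907]  nu=[1.9850, -3.0331]  x^+=[1.1672, -1.8762]  P^+=[0.2695 -0.0367; -0.0367 0.1310]
step 5: x^-=[1.2443, -1.9758]  P^-=[0.6679 -0.1075; -0.1075 0.2181]  S=[1.1097 -0.0958; -0.0958 0.5423]  K=[0.5932 -0.0564; -0.0556 0.3864]  nu=[-1.9853, -1.0416]  x^+=[0.1254, -2.2679]  P^+=[0.2694 -0.0368; -0.0368 0.1296]

innov = [-1.9853, -1.0416]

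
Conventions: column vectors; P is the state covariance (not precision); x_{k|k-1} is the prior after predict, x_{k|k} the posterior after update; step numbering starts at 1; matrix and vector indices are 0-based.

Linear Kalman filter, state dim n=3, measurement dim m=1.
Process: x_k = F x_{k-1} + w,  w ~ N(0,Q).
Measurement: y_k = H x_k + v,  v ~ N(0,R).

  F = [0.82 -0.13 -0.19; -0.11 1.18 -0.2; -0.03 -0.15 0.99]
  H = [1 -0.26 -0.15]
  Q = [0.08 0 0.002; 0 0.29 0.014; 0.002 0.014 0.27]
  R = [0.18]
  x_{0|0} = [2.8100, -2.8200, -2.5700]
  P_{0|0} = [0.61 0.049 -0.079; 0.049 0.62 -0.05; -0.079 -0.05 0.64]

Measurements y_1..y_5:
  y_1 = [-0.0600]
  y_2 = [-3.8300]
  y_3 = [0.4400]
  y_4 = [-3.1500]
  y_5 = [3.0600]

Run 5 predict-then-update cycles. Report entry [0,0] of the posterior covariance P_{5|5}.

P_post[0,0] = 0.1575

step 1: x^-=[3.1591, -3.1227, -2.2056]  P^-=[0.5354 -0.0565 -0.1867; -0.0565 1.1937 -0.2732; -0.1867 -0.2732 0.9317]  S=[0.8812]  K=[0.6561; -0.3698; -0.2899]  nu=[-4.3618]  x^+=[0.2973, -1.5097, -0.9411]  P^+=[0.1561 0.1573 -0.0191; 0.1573 1.0732 -0.3676; -0.0191 -0.3676 0.8577]
step 2: x^-=[0.6189, -1.6259, -0.7142]  P^-=[0.1883 0.0840 -0.1398; 0.0840 1.9523 -0.7867; -0.1398 -0.7867 1.2466]  S=[0.4653]  K=[0.4029; -0.6569; -0.2627]  nu=[-4.9787]  x^+=[-1.3872, 1.6446, 0.5936]  P^+=[0.1128 0.2071 -0.0905; 0.2071 1.7515 -0.8670; -0.0905 -0.8670 1.2145]
step 3: x^-=[-1.4641, 1.9746, 0.3825]  P^-=[0.1705 0.1554 -0.2069; 0.1554 3.1303 -1.5696; -0.2069 -1.5696 1.7646]  S=[0.4606]  K=[0.3498; -0.9183; -0.1378]  nu=[2.4749]  x^+=[-0.5984, -0.2981, 0.0415]  P^+=[0.1142 0.3034 -0.1847; 0.3034 2.7419 -1.6279; -0.1847 -1.6279 1.7559]
step 4: x^-=[-0.4598, -0.2942, 0.1038]  P^-=[0.1789 0.2828 -0.3016; 0.2828 4.8608 -2.7559; -0.3016 -2.7559 2.5499]  S=[0.4733]  K=[0.3182; -1.1992; 0.0685]  nu=[-2.7511]  x^+=[-1.3353, 3.0048, -0.0847]  P^+=[0.1310 0.4634 -0.3119; 0.4634 4.1802 -2.7170; -0.3119 -2.7170 2.5477]
step 5: x^-=[-1.4695, 3.7095, -0.4945]  P^-=[0.1949 0.4820 -0.4369; 0.4820 7.3623 -4.4621; -0.4369 -4.4621 3.6908]  S=[0.4880]  K=[0.2768; -1.5634; 0.3476]  nu=[5.4198]  x^+=[0.0308, -4.7636, 1.3893]  P^+=[0.1575 0.6932 -0.4838; 0.6932 6.1696 -4.1969; -0.4838 -4.1969 3.6319]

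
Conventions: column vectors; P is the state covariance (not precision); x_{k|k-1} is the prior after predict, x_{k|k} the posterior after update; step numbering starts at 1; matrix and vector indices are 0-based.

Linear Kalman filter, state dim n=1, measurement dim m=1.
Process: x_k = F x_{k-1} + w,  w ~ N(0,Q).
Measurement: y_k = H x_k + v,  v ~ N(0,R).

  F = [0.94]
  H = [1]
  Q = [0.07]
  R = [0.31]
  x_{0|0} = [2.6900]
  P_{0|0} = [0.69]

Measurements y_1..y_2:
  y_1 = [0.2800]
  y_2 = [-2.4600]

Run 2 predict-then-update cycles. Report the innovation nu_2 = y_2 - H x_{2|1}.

innov = [-3.3853]

step 1: x^-=[2.5286]  P^-=[0.6797]  S=[0.9897]  K=[0.6868]  nu=[-2.2486]  x^+=[0.9843]  P^+=[0.2129]
step 2: x^-=[0.9253]  P^-=[0.2581]  S=[0.5681]  K=[0.4543]  nu=[-3.3853]  x^+=[-0.6128]  P^+=[0.1408]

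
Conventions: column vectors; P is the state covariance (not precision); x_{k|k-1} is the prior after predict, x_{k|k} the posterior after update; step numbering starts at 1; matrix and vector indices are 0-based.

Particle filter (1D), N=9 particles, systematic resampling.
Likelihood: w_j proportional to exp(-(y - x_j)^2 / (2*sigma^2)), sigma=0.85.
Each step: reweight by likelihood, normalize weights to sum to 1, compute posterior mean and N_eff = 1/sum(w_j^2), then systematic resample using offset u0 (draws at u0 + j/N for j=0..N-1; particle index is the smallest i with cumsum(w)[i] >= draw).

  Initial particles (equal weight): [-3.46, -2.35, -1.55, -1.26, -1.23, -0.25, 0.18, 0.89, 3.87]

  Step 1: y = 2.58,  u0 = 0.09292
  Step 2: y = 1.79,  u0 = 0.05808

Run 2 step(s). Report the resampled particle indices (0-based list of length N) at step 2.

step 1: w=[0.0000, 0.0000, 0.0000, 0.0001, 0.0001, 0.0082, 0.0389, 0.2903, 0.6624]  mean=2.8265  Neff=1.9061  idx=[7, 7, 7, 8, 8, 8, 8, 8, 8]
step 2: w=[0.2836, 0.2836, 0.2836, 0.0249, 0.0249, 0.0249, 0.0249, 0.0249, 0.0249]  mean=1.3348  Neff=4.0823  idx=[0, 0, 0, 1, 1, 2, 2, 2, 6]

resampled_idx = [0, 0, 0, 1, 1, 2, 2, 2, 6]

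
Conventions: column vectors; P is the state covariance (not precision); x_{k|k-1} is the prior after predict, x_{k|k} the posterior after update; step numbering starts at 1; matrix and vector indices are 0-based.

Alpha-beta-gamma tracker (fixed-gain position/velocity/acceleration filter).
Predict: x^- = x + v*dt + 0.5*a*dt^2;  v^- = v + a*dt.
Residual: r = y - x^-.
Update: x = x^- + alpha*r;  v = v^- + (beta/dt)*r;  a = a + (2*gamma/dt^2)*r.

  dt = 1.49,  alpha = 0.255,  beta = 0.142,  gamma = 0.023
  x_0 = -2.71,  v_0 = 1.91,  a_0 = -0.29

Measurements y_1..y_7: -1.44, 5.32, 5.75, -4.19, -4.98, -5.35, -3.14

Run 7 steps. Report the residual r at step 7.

resid = 4.3033

step 1: x_pred=-0.1860  r=-1.2540  x^+=-0.5058  v^+=1.3584  a^+=-0.3160
step 2: x_pred=1.1675  r=4.1525  x^+=2.2264  v^+=1.2833  a^+=-0.2299
step 3: x_pred=3.8833  r=1.8667  x^+=4.3593  v^+=1.1186  a^+=-0.1913
step 4: x_pred=5.8137  r=-10.0037  x^+=3.2628  v^+=-0.1197  a^+=-0.3985
step 5: x_pred=2.6419  r=-7.6219  x^+=0.6983  v^+=-1.4400  a^+=-0.5565
step 6: x_pred=-2.0649  r=-3.2851  x^+=-2.9026  v^+=-2.5822  a^+=-0.6245
step 7: x_pred=-7.4433  r=4.3033  x^+=-6.3459  v^+=-3.1026  a^+=-0.5354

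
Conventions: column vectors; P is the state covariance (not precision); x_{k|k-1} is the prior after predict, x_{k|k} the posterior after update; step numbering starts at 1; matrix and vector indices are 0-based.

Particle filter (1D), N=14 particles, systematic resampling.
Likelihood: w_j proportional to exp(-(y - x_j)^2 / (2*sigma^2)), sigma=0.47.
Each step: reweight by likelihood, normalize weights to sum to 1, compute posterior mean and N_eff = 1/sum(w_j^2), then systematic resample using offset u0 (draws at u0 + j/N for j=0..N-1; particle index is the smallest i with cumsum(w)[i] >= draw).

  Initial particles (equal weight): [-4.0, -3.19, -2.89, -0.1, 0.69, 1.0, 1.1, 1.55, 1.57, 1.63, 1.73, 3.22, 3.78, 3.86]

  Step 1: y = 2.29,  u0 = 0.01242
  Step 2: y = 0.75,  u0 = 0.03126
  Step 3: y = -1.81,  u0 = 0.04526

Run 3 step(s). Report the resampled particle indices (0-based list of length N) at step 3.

resampled_idx = [0, 0, 0, 1, 1, 1, 1, 2, 2, 2, 3, 3, 3, 3]

step 1: w=[0.0000, 0.0000, 0.0000, 0.0000, 0.0018, 0.0138, 0.0241, 0.1721, 0.1839, 0.2218, 0.2924, 0.0839, 0.0039, 0.0022]  mean=1.7582  Neff=4.8549  idx=[5, 7, 7, 8, 8, 8, 9, 9, 9, 10, 10, 10, 10, 11]
step 2: w=[0.2925, 0.0792, 0.0792, 0.0736, 0.0736, 0.0736, 0.0584, 0.0584, 0.0584, 0.0383, 0.0383, 0.0383, 0.0383, 0.0000]  mean=1.4351  Neff=7.6663  idx=[0, 0, 0, 0, 1, 2, 3, 4, 5, 6, 7, 8, 10, 11]
step 3: w=[0.2498, 0.2498, 0.2498, 0.2498, 0.0001, 0.0001, 0.0001, 0.0001, 0.0001, 0.0000, 0.0000, 0.0000, 0.0000, 0.0000]  mean=1.0003  Neff=4.0048  idx=[0, 0, 0, 1, 1, 1, 1, 2, 2, 2, 3, 3, 3, 3]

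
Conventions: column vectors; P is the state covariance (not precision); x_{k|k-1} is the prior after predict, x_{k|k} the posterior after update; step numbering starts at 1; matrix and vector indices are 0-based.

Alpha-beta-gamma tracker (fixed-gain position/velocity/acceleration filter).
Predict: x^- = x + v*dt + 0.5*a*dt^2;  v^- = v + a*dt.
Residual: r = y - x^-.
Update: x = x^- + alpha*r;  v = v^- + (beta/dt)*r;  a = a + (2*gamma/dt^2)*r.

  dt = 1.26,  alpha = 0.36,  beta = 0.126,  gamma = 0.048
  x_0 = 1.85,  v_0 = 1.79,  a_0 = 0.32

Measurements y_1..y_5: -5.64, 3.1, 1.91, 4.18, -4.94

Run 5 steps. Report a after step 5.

a_post = -0.7779

step 1: x_pred=4.3594  r=-9.9994  x^+=0.7596  v^+=1.1933  a^+=-0.2847
step 2: x_pred=2.0372  r=1.0628  x^+=2.4198  v^+=0.9409  a^+=-0.2204
step 3: x_pred=3.4304  r=-1.5204  x^+=2.8830  v^+=0.5112  a^+=-0.3123
step 4: x_pred=3.2792  r=0.9008  x^+=3.6035  v^+=0.2077  a^+=-0.2578
step 5: x_pred=3.6605  r=-8.6005  x^+=0.5643  v^+=-0.9772  a^+=-0.7779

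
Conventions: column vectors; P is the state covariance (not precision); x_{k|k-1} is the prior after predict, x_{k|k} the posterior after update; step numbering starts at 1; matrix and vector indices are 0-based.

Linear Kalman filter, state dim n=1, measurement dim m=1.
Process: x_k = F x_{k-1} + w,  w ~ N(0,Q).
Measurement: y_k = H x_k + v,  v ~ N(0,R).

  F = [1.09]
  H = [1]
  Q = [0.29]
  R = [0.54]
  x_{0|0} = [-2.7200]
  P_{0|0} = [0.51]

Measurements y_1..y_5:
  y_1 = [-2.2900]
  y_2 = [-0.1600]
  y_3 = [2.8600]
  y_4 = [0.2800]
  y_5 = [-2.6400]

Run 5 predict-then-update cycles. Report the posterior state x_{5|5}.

step 1: x^-=[-2.9648]  P^-=[0.8959]  S=[1.4359]  K=[0.6239]  nu=[0.6748]  x^+=[-2.5438]  P^+=[0.3369]
step 2: x^-=[-2.7727]  P^-=[0.6903]  S=[1.2303]  K=[0.5611]  nu=[2.6127]  x^+=[-1.3068]  P^+=[0.3030]
step 3: x^-=[-1.4244]  P^-=[0.6500]  S=[1.1900]  K=[0.5462]  nu=[4.2844]  x^+=[0.9158]  P^+=[0.2950]
step 4: x^-=[0.9982]  P^-=[0.6404]  S=[1.1804]  K=[0.5425]  nu=[-0.7182]  x^+=[0.6086]  P^+=[0.2930]
step 5: x^-=[0.6633]  P^-=[0.6381]  S=[1.1781]  K=[0.5416]  nu=[-3.3033]  x^+=[-1.1258]  P^+=[0.2925]

x_post = [-1.1258]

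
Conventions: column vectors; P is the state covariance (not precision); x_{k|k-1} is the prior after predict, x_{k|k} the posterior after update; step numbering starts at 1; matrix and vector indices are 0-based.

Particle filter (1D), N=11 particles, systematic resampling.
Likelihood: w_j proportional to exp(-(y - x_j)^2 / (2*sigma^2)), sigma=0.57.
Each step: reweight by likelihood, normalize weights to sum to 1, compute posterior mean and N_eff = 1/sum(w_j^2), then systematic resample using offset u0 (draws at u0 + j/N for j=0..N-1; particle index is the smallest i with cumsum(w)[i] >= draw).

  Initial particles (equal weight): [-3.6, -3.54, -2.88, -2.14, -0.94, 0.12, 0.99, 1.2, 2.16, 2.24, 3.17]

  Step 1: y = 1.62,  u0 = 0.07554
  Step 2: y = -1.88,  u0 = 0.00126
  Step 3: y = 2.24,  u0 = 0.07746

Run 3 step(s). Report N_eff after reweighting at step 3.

N_eff = 10.1653

step 1: w=[0.0000, 0.0000, 0.0000, 0.0000, 0.0000, 0.0123, 0.2126, 0.2985, 0.2500, 0.2168, 0.0097]  mean=1.6267  Neff=4.0967  idx=[6, 6, 7, 7, 7, 8, 8, 8, 9, 9, 9]
step 2: w=[0.4101, 0.4101, 0.0599, 0.0599, 0.0599, 0.0000, 0.0000, 0.0000, 0.0000, 0.0000, 0.0000]  mean=1.0278  Neff=2.8810  idx=[0, 0, 0, 0, 0, 1, 1, 1, 1, 1, 3]
step 3: w=[0.0827, 0.0827, 0.0827, 0.0827, 0.0827, 0.0827, 0.0827, 0.0827, 0.0827, 0.0827, 0.1733]  mean=1.0264  Neff=10.1653  idx=[0, 2, 3, 4, 5, 6, 7, 8, 9, 10, 10]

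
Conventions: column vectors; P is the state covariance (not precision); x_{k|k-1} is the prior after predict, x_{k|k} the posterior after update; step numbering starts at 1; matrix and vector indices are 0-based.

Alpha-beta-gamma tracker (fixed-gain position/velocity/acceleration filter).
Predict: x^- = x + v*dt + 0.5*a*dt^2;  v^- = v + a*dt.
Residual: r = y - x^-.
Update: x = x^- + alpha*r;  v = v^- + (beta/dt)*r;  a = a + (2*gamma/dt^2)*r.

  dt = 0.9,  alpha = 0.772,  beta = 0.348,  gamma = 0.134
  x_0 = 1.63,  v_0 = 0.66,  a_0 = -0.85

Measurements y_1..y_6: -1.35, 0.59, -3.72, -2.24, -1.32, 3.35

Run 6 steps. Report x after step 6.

x_post = 2.0208

step 1: x_pred=1.8798  r=-3.2298  x^+=-0.6136  v^+=-1.3538  a^+=-1.9186
step 2: x_pred=-2.6091  r=3.1991  x^+=-0.1394  v^+=-1.8436  a^+=-0.8601
step 3: x_pred=-2.1470  r=-1.5730  x^+=-3.3614  v^+=-3.2260  a^+=-1.3806
step 4: x_pred=-6.8239  r=4.5839  x^+=-3.2851  v^+=-2.6961  a^+=0.1360
step 5: x_pred=-5.6565  r=4.3365  x^+=-2.3087  v^+=-0.8969  a^+=1.5708
step 6: x_pred=-2.4797  r=5.8297  x^+=2.0208  v^+=2.7710  a^+=3.4997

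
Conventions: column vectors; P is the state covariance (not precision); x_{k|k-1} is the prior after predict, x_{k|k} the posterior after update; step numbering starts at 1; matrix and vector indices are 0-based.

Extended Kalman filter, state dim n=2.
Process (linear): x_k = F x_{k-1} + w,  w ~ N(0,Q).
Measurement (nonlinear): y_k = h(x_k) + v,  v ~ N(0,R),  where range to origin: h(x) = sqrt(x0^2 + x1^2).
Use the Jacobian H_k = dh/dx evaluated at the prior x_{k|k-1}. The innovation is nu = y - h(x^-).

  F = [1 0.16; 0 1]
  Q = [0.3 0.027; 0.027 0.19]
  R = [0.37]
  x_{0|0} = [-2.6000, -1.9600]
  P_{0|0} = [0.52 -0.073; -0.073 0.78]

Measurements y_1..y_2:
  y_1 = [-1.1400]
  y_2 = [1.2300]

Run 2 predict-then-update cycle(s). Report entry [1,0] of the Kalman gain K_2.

step 1: x^-=[-2.9136, -1.9600]  P^-=[0.8166 0.0788; 0.0788 0.9700]  H_jac=[-0.8297 -0.5582]  S=[1.3074]  K=[-0.5519; -0.4641]  nu=[-4.6515]  x^+=[-0.3464, 0.1989]  P^+=[0.4184 -0.2561; -0.2561 0.6884]
step 2: x^-=[-0.3146, 0.1989]  P^-=[0.6541 -0.1190; -0.1190 0.8784]  H_jac=[-0.8452 0.5344]  S=[1.1956]  K=[-0.5156; 0.4767]  nu=[0.8578]  x^+=[-0.7568, 0.6079]  P^+=[0.3363 0.1749; 0.1749 0.6066]

K[1,0] = 0.4767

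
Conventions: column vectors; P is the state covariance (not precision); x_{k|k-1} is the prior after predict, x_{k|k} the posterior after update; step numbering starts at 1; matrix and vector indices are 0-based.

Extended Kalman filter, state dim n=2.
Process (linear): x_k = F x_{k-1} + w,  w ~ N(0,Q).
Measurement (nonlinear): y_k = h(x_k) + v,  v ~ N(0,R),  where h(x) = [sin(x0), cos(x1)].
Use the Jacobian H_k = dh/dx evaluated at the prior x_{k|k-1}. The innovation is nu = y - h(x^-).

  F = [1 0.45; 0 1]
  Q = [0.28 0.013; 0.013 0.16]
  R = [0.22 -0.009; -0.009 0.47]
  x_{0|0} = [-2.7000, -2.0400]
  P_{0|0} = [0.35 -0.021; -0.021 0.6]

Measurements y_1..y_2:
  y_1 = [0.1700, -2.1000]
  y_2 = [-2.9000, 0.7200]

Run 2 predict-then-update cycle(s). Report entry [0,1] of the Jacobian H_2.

step 1: x^-=[-3.6180, -2.0400]  P^-=[0.7326 0.2620; 0.2620 0.7600]  H_jac=[-0.8886 0.0000; 0.0000 0.8919]  S=[0.7985 -0.2167; -0.2167 1.0746]  K=[-0.8000 0.0562; -0.1274 0.6051]  nu=[-0.2886, -1.6478]  x^+=[-3.4797, -3.0004]  P^+=[0.1986 0.0377; 0.0377 0.3202]
step 2: x^-=[-4.8298, -3.0004]  P^-=[0.5774 0.1947; 0.1947 0.4802]  H_jac=[0.1172 0.0000; 0.0000 0.1408]  S=[0.2279 -0.0058; -0.0058 0.4795]  K=[0.2983 0.0608; 0.1037 0.1422]  nu=[-3.8931, 1.7100]  x^+=[-5.8873, -3.1610]  P^+=[0.5555 0.1838; 0.1838 0.4682]

H_jac[0,1] = 0.0000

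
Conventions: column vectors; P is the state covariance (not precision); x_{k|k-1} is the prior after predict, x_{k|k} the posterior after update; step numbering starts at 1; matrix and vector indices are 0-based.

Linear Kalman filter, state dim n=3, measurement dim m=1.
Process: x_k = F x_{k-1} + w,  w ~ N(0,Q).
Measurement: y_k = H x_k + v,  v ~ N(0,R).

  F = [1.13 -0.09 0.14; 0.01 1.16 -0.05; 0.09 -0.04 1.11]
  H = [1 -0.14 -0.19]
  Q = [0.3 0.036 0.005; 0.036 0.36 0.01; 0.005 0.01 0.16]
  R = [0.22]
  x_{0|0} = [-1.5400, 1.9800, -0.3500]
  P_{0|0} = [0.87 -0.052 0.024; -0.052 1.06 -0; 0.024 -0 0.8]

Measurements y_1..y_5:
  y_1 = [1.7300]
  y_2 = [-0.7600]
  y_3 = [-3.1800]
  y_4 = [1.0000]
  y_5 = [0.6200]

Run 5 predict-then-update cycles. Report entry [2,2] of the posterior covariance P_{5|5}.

step 1: x^-=[-1.9674, 2.2989, -0.6063]  P^-=[1.4533 -0.1399 0.2548; -0.1399 1.7872 -0.0881; 0.2548 -0.0881 1.1596]  S=[1.6879]  K=[0.8440; -0.2212; 0.0277]  nu=[3.9040]  x^+=[1.3275, 1.4354, -0.4981]  P^+=[0.2511 0.1752 0.2153; 0.1752 1.7046 -0.0777; 0.2153 -0.0777 1.1583]
step 2: x^-=[1.3011, 1.7032, -0.4908]  P^-=[0.6916 0.0575 0.4883; 0.0575 2.6695 -0.2137; 0.4883 -0.2137 1.6406]  S=[0.8101]  K=[0.7292; -0.3403; 0.2549]  nu=[-1.9159]  x^+=[-0.0960, 2.3551, -0.9792]  P^+=[0.2608 0.2585 0.3377; 0.2585 2.5757 -0.1434; 0.3377 -0.1434 1.5879]
step 3: x^-=[-0.4576, 2.7800, -1.1897]  P^-=[0.7429 0.0550 0.7167; 0.0550 3.8522 -0.3533; 0.7167 -0.3533 2.2010]  S=[0.8113]  K=[0.7383; -0.5143; 0.4290]  nu=[-2.5593]  x^+=[-2.3472, 4.0961, -2.2876]  P^+=[0.3006 0.3630 0.4598; 0.3630 3.6376 -0.1743; 0.4598 -0.1743 2.0518]
step 4: x^-=[-3.3412, 4.8424, -2.9143]  P^-=[0.8296 0.0663 0.9491; 0.0663 5.2881 -0.4564; 0.9491 -0.4564 2.8010]  S=[0.8508]  K=[0.7522; -0.6902; 0.5651]  nu=[4.4654]  x^+=[0.0175, 1.7602, -0.3909]  P^+=[0.3482 0.5081 0.5874; 0.5081 4.8827 -0.1245; 0.5874 -0.1245 2.5293]
step 5: x^-=[-0.1934, 2.0615, -0.5028]  P^-=[0.9194 0.1248 1.1813; 0.1248 6.9622 -0.4605; 1.1813 -0.4605 3.4117]  S=[0.8907]  K=[0.7606; -0.8559; 0.6709]  nu=[1.0064]  x^+=[0.5722, 1.2001, 0.1725]  P^+=[0.4041 0.7047 0.7268; 0.7047 6.3097 0.0510; 0.7268 0.0510 3.0108]

P_post[2,2] = 3.0108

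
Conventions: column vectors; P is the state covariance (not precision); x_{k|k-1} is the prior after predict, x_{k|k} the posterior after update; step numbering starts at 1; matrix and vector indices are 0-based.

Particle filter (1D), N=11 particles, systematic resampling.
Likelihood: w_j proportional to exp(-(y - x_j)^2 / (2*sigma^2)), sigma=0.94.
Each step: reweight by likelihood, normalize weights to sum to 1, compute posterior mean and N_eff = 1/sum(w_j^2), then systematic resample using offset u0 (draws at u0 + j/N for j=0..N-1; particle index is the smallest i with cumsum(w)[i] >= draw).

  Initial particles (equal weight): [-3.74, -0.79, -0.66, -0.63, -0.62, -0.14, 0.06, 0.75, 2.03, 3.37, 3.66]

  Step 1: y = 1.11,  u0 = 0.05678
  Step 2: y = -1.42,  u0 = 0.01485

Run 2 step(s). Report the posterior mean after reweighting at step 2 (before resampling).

post_mean = -0.3121

step 1: w=[0.0000, 0.0400, 0.0524, 0.0556, 0.0567, 0.1274, 0.1653, 0.2866, 0.1911, 0.0171, 0.0078]  mean=0.5448  Neff=5.7731  idx=[2, 3, 5, 5, 6, 7, 7, 7, 8, 8, 8]
step 2: w=[0.2654, 0.2585, 0.1456, 0.1456, 0.1066, 0.0256, 0.0256, 0.0256, 0.0004, 0.0004, 0.0004]  mean=-0.3121  Neff=5.1801  idx=[0, 0, 0, 1, 1, 1, 2, 2, 3, 4, 5]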